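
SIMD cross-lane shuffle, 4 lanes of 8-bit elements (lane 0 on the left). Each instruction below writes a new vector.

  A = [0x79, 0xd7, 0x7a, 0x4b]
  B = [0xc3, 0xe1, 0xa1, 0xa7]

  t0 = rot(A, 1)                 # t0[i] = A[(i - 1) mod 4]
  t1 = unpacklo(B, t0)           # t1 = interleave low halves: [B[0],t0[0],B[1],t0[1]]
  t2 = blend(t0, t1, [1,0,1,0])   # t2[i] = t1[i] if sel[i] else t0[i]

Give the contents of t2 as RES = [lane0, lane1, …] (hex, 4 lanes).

→ t0 |4b|79|d7|7a|
→ t1 |c3|4b|e1|79|
→ t2 |c3|79|e1|7a|

RES = [ 0xc3  0x79  0xe1  0x7a ]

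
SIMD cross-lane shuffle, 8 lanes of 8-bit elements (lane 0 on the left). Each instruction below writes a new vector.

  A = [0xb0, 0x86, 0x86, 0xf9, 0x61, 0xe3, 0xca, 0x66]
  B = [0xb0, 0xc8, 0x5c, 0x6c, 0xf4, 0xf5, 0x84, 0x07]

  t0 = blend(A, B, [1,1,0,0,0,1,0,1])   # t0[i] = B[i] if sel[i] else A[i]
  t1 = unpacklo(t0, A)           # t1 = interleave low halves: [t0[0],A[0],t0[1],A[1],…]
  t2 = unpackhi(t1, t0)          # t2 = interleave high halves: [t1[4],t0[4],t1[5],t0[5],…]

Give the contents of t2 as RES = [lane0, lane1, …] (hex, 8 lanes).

RES = [ 0x86  0x61  0x86  0xf5  0xf9  0xca  0xf9  0x07 ]

  t0: b0 c8 86 f9 61 f5 ca 07
  t1: b0 b0 c8 86 86 86 f9 f9
  t2: 86 61 86 f5 f9 ca f9 07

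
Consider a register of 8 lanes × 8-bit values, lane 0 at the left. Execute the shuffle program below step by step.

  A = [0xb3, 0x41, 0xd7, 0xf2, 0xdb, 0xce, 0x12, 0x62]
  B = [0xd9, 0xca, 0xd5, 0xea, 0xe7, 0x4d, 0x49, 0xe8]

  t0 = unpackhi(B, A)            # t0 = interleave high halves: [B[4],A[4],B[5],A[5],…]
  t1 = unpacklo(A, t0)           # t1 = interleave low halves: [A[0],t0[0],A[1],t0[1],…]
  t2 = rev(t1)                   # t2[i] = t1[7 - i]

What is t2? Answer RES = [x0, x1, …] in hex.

RES = [ 0xce  0xf2  0x4d  0xd7  0xdb  0x41  0xe7  0xb3 ]

  t0: e7 db 4d ce 49 12 e8 62
  t1: b3 e7 41 db d7 4d f2 ce
  t2: ce f2 4d d7 db 41 e7 b3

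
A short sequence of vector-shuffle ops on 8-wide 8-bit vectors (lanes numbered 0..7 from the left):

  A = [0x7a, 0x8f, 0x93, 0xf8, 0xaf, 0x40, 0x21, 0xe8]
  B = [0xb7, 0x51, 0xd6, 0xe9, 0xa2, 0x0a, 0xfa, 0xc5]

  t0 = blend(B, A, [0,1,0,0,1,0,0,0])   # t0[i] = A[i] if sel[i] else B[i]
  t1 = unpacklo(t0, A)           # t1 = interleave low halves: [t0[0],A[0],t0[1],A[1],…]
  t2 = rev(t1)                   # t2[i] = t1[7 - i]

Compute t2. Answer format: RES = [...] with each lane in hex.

t0 = [0xb7, 0x8f, 0xd6, 0xe9, 0xaf, 0x0a, 0xfa, 0xc5]
t1 = [0xb7, 0x7a, 0x8f, 0x8f, 0xd6, 0x93, 0xe9, 0xf8]
t2 = [0xf8, 0xe9, 0x93, 0xd6, 0x8f, 0x8f, 0x7a, 0xb7]

RES = [0xf8, 0xe9, 0x93, 0xd6, 0x8f, 0x8f, 0x7a, 0xb7]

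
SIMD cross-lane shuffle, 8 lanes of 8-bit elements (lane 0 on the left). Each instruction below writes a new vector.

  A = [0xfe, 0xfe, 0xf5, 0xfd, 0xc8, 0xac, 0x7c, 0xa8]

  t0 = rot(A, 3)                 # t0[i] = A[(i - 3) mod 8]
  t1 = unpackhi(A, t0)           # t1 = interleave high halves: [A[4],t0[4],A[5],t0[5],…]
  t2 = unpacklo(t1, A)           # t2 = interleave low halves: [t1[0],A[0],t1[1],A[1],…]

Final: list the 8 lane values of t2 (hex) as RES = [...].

  t0: ac 7c a8 fe fe f5 fd c8
  t1: c8 fe ac f5 7c fd a8 c8
  t2: c8 fe fe fe ac f5 f5 fd

RES = [0xc8, 0xfe, 0xfe, 0xfe, 0xac, 0xf5, 0xf5, 0xfd]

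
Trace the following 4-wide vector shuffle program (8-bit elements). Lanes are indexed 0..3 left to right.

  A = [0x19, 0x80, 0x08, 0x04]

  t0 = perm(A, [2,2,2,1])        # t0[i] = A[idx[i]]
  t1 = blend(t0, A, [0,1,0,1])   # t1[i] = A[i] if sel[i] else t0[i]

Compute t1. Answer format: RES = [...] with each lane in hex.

RES = [ 0x08  0x80  0x08  0x04 ]

t0 = [0x08, 0x08, 0x08, 0x80]
t1 = [0x08, 0x80, 0x08, 0x04]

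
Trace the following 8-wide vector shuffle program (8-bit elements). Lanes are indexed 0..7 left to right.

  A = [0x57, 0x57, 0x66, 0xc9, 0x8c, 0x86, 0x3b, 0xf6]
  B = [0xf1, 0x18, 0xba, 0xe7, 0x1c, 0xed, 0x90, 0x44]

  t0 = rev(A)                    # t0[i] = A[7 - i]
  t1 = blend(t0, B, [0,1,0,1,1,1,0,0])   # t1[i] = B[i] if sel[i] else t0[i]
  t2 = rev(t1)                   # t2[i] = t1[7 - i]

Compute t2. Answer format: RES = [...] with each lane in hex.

RES = [0x57, 0x57, 0xed, 0x1c, 0xe7, 0x86, 0x18, 0xf6]

t0 = [0xf6, 0x3b, 0x86, 0x8c, 0xc9, 0x66, 0x57, 0x57]
t1 = [0xf6, 0x18, 0x86, 0xe7, 0x1c, 0xed, 0x57, 0x57]
t2 = [0x57, 0x57, 0xed, 0x1c, 0xe7, 0x86, 0x18, 0xf6]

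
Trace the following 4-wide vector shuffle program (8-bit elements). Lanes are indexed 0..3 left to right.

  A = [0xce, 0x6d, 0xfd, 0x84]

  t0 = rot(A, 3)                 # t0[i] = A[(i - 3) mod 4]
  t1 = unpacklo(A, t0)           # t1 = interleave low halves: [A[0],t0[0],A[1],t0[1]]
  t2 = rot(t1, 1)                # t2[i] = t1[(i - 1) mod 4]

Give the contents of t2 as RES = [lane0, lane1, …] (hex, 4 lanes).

  t0: 6d fd 84 ce
  t1: ce 6d 6d fd
  t2: fd ce 6d 6d

RES = [ 0xfd  0xce  0x6d  0x6d ]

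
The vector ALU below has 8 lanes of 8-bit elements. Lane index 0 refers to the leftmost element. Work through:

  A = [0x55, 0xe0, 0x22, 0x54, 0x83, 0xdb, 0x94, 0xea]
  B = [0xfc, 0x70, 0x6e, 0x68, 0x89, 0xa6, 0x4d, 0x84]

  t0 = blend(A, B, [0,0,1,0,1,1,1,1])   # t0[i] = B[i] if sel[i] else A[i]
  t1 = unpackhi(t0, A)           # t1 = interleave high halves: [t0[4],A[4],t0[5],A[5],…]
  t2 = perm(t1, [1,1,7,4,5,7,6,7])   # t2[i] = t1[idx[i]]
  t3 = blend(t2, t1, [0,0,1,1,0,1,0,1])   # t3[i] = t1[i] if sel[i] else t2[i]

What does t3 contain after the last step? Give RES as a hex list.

t0 = [0x55, 0xe0, 0x6e, 0x54, 0x89, 0xa6, 0x4d, 0x84]
t1 = [0x89, 0x83, 0xa6, 0xdb, 0x4d, 0x94, 0x84, 0xea]
t2 = [0x83, 0x83, 0xea, 0x4d, 0x94, 0xea, 0x84, 0xea]
t3 = [0x83, 0x83, 0xa6, 0xdb, 0x94, 0x94, 0x84, 0xea]

RES = [ 0x83  0x83  0xa6  0xdb  0x94  0x94  0x84  0xea ]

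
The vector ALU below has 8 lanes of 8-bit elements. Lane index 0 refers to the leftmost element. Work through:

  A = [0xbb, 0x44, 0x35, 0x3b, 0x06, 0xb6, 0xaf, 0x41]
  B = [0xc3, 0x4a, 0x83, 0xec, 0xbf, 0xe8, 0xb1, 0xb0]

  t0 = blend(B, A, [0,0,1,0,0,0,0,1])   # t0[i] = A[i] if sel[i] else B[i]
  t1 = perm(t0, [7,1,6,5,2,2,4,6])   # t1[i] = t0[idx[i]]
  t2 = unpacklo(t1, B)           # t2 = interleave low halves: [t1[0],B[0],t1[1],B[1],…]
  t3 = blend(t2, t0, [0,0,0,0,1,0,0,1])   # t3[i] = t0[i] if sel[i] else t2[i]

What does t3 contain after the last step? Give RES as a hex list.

RES = [ 0x41  0xc3  0x4a  0x4a  0xbf  0x83  0xe8  0x41 ]

→ t0 |c3|4a|35|ec|bf|e8|b1|41|
→ t1 |41|4a|b1|e8|35|35|bf|b1|
→ t2 |41|c3|4a|4a|b1|83|e8|ec|
→ t3 |41|c3|4a|4a|bf|83|e8|41|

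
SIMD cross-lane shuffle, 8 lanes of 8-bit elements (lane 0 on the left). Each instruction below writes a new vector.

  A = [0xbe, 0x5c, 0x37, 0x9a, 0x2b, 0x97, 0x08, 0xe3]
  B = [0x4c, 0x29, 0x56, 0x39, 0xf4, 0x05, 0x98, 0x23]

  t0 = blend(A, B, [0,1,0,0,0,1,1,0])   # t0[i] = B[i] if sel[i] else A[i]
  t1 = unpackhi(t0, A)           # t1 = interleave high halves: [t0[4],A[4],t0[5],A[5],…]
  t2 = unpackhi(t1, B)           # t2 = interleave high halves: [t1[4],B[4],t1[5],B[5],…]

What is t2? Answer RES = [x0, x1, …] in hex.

t0 = [0xbe, 0x29, 0x37, 0x9a, 0x2b, 0x05, 0x98, 0xe3]
t1 = [0x2b, 0x2b, 0x05, 0x97, 0x98, 0x08, 0xe3, 0xe3]
t2 = [0x98, 0xf4, 0x08, 0x05, 0xe3, 0x98, 0xe3, 0x23]

RES = [0x98, 0xf4, 0x08, 0x05, 0xe3, 0x98, 0xe3, 0x23]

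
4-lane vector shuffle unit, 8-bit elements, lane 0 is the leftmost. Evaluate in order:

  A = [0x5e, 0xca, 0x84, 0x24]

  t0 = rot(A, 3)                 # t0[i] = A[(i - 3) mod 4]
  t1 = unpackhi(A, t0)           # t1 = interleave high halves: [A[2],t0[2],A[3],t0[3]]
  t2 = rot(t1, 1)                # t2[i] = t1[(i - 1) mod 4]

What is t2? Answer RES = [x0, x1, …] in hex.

RES = [0x5e, 0x84, 0x24, 0x24]

→ t0 |ca|84|24|5e|
→ t1 |84|24|24|5e|
→ t2 |5e|84|24|24|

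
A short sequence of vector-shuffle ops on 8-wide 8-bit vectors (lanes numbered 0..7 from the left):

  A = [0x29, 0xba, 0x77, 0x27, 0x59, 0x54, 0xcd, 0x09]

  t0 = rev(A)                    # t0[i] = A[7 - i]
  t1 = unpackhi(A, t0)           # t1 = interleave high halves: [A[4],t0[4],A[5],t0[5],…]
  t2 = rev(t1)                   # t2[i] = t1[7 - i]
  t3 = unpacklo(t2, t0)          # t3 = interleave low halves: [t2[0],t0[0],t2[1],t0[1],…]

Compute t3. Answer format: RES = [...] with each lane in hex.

RES = [ 0x29  0x09  0x09  0xcd  0xba  0x54  0xcd  0x59 ]

t0 = [0x09, 0xcd, 0x54, 0x59, 0x27, 0x77, 0xba, 0x29]
t1 = [0x59, 0x27, 0x54, 0x77, 0xcd, 0xba, 0x09, 0x29]
t2 = [0x29, 0x09, 0xba, 0xcd, 0x77, 0x54, 0x27, 0x59]
t3 = [0x29, 0x09, 0x09, 0xcd, 0xba, 0x54, 0xcd, 0x59]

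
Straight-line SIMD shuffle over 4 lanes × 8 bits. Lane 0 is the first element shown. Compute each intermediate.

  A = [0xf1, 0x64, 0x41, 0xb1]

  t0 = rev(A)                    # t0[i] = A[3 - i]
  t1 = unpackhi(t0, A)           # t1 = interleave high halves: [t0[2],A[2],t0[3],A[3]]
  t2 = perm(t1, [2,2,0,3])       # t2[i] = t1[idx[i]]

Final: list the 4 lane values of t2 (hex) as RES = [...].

  t0: b1 41 64 f1
  t1: 64 41 f1 b1
  t2: f1 f1 64 b1

RES = [ 0xf1  0xf1  0x64  0xb1 ]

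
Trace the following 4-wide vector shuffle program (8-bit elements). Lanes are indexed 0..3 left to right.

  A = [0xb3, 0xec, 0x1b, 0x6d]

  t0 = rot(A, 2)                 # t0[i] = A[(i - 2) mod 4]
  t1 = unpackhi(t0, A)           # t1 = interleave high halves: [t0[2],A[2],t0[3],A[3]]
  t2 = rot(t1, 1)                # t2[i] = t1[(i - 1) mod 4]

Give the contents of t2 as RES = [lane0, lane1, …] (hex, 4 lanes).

RES = [0x6d, 0xb3, 0x1b, 0xec]

t0 = [0x1b, 0x6d, 0xb3, 0xec]
t1 = [0xb3, 0x1b, 0xec, 0x6d]
t2 = [0x6d, 0xb3, 0x1b, 0xec]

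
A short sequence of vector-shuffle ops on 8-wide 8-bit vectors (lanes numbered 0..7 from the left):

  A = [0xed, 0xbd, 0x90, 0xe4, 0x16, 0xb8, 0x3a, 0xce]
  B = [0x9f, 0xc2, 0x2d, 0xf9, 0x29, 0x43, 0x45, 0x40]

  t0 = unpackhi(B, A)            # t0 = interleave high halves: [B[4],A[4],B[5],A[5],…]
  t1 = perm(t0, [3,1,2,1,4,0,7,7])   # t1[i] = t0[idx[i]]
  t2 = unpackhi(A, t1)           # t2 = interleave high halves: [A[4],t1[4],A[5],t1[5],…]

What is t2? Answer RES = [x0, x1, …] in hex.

RES = [0x16, 0x45, 0xb8, 0x29, 0x3a, 0xce, 0xce, 0xce]

t0 = [0x29, 0x16, 0x43, 0xb8, 0x45, 0x3a, 0x40, 0xce]
t1 = [0xb8, 0x16, 0x43, 0x16, 0x45, 0x29, 0xce, 0xce]
t2 = [0x16, 0x45, 0xb8, 0x29, 0x3a, 0xce, 0xce, 0xce]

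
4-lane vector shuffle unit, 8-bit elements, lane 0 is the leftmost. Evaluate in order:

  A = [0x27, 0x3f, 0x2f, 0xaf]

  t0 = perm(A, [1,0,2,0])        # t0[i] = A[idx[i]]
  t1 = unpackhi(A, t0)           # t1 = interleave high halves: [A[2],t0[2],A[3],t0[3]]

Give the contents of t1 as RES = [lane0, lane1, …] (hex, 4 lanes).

t0 = [0x3f, 0x27, 0x2f, 0x27]
t1 = [0x2f, 0x2f, 0xaf, 0x27]

RES = [ 0x2f  0x2f  0xaf  0x27 ]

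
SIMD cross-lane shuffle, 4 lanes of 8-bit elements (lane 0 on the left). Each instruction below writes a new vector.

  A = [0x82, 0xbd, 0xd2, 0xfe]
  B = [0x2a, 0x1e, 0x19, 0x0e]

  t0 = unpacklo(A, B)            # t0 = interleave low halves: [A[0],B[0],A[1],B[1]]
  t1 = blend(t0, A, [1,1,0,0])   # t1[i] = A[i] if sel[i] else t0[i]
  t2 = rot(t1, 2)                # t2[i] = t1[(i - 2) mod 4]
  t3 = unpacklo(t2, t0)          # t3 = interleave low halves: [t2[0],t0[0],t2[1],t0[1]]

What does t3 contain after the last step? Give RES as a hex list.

RES = [0xbd, 0x82, 0x1e, 0x2a]

→ t0 |82|2a|bd|1e|
→ t1 |82|bd|bd|1e|
→ t2 |bd|1e|82|bd|
→ t3 |bd|82|1e|2a|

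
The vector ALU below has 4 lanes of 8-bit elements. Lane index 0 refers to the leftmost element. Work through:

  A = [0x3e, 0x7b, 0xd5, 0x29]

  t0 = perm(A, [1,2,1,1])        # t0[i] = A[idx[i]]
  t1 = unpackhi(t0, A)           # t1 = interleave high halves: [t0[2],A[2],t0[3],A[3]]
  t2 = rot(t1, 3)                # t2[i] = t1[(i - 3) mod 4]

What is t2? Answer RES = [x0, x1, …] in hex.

t0 = [0x7b, 0xd5, 0x7b, 0x7b]
t1 = [0x7b, 0xd5, 0x7b, 0x29]
t2 = [0xd5, 0x7b, 0x29, 0x7b]

RES = [0xd5, 0x7b, 0x29, 0x7b]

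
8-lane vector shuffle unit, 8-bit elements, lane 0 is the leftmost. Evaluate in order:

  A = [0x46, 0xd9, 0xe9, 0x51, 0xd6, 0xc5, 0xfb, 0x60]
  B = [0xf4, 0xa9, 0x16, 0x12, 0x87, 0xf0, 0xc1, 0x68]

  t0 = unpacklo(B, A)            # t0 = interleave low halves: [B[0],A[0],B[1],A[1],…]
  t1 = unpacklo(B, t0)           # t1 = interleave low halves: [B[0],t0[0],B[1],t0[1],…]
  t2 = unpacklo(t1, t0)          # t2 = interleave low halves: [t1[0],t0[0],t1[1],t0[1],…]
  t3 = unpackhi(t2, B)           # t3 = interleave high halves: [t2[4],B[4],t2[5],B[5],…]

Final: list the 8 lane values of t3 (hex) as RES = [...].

RES = [0xa9, 0x87, 0xa9, 0xf0, 0x46, 0xc1, 0xd9, 0x68]

  t0: f4 46 a9 d9 16 e9 12 51
  t1: f4 f4 a9 46 16 a9 12 d9
  t2: f4 f4 f4 46 a9 a9 46 d9
  t3: a9 87 a9 f0 46 c1 d9 68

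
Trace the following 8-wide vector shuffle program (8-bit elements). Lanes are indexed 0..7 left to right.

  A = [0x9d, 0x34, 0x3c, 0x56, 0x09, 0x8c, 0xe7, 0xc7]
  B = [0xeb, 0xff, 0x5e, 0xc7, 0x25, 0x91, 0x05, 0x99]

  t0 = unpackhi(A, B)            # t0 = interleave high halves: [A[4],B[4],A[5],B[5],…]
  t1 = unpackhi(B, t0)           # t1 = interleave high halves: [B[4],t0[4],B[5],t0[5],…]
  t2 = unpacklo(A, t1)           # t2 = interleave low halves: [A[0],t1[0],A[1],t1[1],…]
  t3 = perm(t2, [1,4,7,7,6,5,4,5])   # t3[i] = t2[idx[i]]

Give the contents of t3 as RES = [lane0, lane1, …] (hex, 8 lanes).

RES = [0x25, 0x3c, 0x05, 0x05, 0x56, 0x91, 0x3c, 0x91]

t0 = [0x09, 0x25, 0x8c, 0x91, 0xe7, 0x05, 0xc7, 0x99]
t1 = [0x25, 0xe7, 0x91, 0x05, 0x05, 0xc7, 0x99, 0x99]
t2 = [0x9d, 0x25, 0x34, 0xe7, 0x3c, 0x91, 0x56, 0x05]
t3 = [0x25, 0x3c, 0x05, 0x05, 0x56, 0x91, 0x3c, 0x91]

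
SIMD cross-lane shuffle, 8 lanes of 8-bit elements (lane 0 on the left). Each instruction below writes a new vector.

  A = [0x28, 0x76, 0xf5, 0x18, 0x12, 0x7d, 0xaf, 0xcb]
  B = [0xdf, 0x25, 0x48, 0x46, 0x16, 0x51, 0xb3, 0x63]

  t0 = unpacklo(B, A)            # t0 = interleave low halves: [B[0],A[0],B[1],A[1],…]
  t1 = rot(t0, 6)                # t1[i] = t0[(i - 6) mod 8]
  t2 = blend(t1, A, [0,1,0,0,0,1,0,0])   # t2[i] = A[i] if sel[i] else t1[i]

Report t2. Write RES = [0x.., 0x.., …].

RES = [ 0x25  0x76  0x48  0xf5  0x46  0x7d  0xdf  0x28 ]

→ t0 |df|28|25|76|48|f5|46|18|
→ t1 |25|76|48|f5|46|18|df|28|
→ t2 |25|76|48|f5|46|7d|df|28|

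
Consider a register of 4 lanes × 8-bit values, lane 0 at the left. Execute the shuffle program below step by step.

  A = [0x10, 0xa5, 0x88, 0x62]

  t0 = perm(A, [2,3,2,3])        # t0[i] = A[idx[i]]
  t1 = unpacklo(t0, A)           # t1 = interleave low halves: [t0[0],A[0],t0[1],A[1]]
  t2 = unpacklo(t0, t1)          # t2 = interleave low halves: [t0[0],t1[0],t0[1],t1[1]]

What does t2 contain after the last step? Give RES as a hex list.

RES = [0x88, 0x88, 0x62, 0x10]

  t0: 88 62 88 62
  t1: 88 10 62 a5
  t2: 88 88 62 10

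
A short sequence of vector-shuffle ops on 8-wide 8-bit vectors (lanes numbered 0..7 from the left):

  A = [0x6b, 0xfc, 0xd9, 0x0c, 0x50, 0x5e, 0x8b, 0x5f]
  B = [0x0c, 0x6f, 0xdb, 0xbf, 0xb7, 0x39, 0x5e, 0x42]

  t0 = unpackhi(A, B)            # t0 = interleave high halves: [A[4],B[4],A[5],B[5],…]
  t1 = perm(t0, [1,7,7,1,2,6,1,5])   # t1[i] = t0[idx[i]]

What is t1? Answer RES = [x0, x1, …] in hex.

  t0: 50 b7 5e 39 8b 5e 5f 42
  t1: b7 42 42 b7 5e 5f b7 5e

RES = [0xb7, 0x42, 0x42, 0xb7, 0x5e, 0x5f, 0xb7, 0x5e]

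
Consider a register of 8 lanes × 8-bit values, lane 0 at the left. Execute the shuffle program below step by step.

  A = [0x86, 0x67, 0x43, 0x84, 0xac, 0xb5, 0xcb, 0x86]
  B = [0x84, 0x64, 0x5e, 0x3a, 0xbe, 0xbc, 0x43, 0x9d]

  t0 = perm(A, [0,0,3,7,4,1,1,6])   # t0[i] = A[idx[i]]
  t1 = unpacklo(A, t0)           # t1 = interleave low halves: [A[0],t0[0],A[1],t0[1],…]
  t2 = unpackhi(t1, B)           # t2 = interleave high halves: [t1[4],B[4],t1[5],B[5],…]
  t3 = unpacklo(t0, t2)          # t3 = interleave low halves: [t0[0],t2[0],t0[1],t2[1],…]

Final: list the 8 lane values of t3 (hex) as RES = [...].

RES = [ 0x86  0x43  0x86  0xbe  0x84  0x84  0x86  0xbc ]

t0 = [0x86, 0x86, 0x84, 0x86, 0xac, 0x67, 0x67, 0xcb]
t1 = [0x86, 0x86, 0x67, 0x86, 0x43, 0x84, 0x84, 0x86]
t2 = [0x43, 0xbe, 0x84, 0xbc, 0x84, 0x43, 0x86, 0x9d]
t3 = [0x86, 0x43, 0x86, 0xbe, 0x84, 0x84, 0x86, 0xbc]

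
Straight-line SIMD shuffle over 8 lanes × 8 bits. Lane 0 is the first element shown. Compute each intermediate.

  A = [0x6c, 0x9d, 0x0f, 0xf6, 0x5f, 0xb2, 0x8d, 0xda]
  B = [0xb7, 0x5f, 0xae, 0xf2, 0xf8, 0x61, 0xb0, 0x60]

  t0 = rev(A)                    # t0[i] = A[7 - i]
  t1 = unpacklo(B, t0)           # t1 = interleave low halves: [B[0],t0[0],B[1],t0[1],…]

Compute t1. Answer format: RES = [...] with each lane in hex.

RES = [0xb7, 0xda, 0x5f, 0x8d, 0xae, 0xb2, 0xf2, 0x5f]

→ t0 |da|8d|b2|5f|f6|0f|9d|6c|
→ t1 |b7|da|5f|8d|ae|b2|f2|5f|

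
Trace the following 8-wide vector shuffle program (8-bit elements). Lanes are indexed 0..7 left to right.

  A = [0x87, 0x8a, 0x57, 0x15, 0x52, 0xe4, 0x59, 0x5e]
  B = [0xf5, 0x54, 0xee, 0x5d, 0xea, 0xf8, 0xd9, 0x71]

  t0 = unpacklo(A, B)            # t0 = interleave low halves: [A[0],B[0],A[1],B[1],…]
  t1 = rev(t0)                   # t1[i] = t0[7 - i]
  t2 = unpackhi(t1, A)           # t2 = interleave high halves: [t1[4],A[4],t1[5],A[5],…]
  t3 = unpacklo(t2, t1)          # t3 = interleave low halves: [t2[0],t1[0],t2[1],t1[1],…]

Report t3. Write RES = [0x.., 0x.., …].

→ t0 |87|f5|8a|54|57|ee|15|5d|
→ t1 |5d|15|ee|57|54|8a|f5|87|
→ t2 |54|52|8a|e4|f5|59|87|5e|
→ t3 |54|5d|52|15|8a|ee|e4|57|

RES = [ 0x54  0x5d  0x52  0x15  0x8a  0xee  0xe4  0x57 ]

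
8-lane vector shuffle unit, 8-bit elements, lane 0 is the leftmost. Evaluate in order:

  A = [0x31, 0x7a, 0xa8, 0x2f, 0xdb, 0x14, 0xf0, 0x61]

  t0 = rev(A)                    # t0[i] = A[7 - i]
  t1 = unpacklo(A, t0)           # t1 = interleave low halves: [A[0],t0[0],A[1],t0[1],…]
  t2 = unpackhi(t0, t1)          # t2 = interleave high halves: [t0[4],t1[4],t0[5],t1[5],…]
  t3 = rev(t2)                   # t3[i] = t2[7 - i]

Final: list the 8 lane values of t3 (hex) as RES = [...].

RES = [0xdb, 0x31, 0x2f, 0x7a, 0x14, 0xa8, 0xa8, 0x2f]

→ t0 |61|f0|14|db|2f|a8|7a|31|
→ t1 |31|61|7a|f0|a8|14|2f|db|
→ t2 |2f|a8|a8|14|7a|2f|31|db|
→ t3 |db|31|2f|7a|14|a8|a8|2f|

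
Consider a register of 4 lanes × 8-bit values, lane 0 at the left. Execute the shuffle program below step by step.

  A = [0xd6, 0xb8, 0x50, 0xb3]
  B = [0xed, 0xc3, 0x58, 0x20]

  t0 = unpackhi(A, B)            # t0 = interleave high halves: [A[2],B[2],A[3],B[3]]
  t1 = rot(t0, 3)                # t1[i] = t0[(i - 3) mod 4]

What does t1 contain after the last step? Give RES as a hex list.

RES = [ 0x58  0xb3  0x20  0x50 ]

  t0: 50 58 b3 20
  t1: 58 b3 20 50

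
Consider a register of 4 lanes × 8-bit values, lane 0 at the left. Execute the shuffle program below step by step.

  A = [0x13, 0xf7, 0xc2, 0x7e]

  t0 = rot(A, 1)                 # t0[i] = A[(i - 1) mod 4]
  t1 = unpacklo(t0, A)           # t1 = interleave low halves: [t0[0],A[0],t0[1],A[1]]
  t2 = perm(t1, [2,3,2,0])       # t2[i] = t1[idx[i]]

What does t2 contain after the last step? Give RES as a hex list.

RES = [0x13, 0xf7, 0x13, 0x7e]

  t0: 7e 13 f7 c2
  t1: 7e 13 13 f7
  t2: 13 f7 13 7e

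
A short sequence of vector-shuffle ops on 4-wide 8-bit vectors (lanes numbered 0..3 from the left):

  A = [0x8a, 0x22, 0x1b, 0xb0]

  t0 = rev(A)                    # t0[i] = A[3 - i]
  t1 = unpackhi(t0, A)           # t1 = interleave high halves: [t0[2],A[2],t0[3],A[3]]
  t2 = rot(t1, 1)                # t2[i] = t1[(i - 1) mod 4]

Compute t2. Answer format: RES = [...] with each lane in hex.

  t0: b0 1b 22 8a
  t1: 22 1b 8a b0
  t2: b0 22 1b 8a

RES = [ 0xb0  0x22  0x1b  0x8a ]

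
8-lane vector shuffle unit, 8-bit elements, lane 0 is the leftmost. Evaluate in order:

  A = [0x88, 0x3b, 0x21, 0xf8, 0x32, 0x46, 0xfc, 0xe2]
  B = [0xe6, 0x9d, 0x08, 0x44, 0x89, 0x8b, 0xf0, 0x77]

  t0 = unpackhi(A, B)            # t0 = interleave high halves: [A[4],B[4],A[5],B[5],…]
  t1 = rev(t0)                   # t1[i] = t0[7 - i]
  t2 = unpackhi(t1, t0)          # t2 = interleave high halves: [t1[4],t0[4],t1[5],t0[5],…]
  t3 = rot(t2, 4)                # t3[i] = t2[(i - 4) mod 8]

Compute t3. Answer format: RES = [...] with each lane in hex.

RES = [0x89, 0xe2, 0x32, 0x77, 0x8b, 0xfc, 0x46, 0xf0]

t0 = [0x32, 0x89, 0x46, 0x8b, 0xfc, 0xf0, 0xe2, 0x77]
t1 = [0x77, 0xe2, 0xf0, 0xfc, 0x8b, 0x46, 0x89, 0x32]
t2 = [0x8b, 0xfc, 0x46, 0xf0, 0x89, 0xe2, 0x32, 0x77]
t3 = [0x89, 0xe2, 0x32, 0x77, 0x8b, 0xfc, 0x46, 0xf0]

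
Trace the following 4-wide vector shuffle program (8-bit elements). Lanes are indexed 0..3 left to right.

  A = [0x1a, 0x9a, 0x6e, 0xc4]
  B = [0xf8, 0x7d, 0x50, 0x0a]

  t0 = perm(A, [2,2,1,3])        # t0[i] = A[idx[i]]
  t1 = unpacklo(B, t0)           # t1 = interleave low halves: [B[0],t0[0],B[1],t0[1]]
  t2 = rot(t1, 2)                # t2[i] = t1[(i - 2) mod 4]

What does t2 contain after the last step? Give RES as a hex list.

  t0: 6e 6e 9a c4
  t1: f8 6e 7d 6e
  t2: 7d 6e f8 6e

RES = [0x7d, 0x6e, 0xf8, 0x6e]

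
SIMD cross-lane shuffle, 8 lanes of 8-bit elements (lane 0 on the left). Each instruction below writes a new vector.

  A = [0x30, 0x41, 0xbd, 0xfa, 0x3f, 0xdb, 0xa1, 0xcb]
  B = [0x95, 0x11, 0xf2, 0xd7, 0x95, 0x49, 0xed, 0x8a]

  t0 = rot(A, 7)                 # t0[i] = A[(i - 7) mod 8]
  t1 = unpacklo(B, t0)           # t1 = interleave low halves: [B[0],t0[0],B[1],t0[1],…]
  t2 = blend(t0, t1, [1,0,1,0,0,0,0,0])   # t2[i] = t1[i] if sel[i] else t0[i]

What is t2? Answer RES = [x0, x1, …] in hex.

RES = [ 0x95  0xbd  0x11  0x3f  0xdb  0xa1  0xcb  0x30 ]

t0 = [0x41, 0xbd, 0xfa, 0x3f, 0xdb, 0xa1, 0xcb, 0x30]
t1 = [0x95, 0x41, 0x11, 0xbd, 0xf2, 0xfa, 0xd7, 0x3f]
t2 = [0x95, 0xbd, 0x11, 0x3f, 0xdb, 0xa1, 0xcb, 0x30]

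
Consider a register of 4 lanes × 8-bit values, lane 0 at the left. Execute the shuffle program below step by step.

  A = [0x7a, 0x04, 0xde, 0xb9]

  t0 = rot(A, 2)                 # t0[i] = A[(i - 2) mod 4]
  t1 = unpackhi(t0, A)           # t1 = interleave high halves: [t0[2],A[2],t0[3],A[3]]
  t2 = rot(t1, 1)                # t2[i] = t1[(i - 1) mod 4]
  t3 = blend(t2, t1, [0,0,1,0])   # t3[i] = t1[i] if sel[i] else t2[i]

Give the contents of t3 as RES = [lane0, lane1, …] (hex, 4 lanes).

  t0: de b9 7a 04
  t1: 7a de 04 b9
  t2: b9 7a de 04
  t3: b9 7a 04 04

RES = [0xb9, 0x7a, 0x04, 0x04]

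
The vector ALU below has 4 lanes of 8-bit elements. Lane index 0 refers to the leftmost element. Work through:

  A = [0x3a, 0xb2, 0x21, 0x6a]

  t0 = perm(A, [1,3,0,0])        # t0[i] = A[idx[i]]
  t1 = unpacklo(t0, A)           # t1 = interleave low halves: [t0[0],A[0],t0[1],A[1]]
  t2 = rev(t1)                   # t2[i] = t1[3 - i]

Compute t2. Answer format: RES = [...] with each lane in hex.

→ t0 |b2|6a|3a|3a|
→ t1 |b2|3a|6a|b2|
→ t2 |b2|6a|3a|b2|

RES = [ 0xb2  0x6a  0x3a  0xb2 ]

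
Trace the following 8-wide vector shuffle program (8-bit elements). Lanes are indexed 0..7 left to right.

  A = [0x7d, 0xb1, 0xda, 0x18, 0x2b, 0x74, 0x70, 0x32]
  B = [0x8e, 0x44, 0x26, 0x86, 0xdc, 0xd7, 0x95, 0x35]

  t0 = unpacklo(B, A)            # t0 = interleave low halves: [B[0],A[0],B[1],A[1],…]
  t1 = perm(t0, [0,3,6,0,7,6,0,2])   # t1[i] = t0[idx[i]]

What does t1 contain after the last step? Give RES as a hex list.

RES = [0x8e, 0xb1, 0x86, 0x8e, 0x18, 0x86, 0x8e, 0x44]

  t0: 8e 7d 44 b1 26 da 86 18
  t1: 8e b1 86 8e 18 86 8e 44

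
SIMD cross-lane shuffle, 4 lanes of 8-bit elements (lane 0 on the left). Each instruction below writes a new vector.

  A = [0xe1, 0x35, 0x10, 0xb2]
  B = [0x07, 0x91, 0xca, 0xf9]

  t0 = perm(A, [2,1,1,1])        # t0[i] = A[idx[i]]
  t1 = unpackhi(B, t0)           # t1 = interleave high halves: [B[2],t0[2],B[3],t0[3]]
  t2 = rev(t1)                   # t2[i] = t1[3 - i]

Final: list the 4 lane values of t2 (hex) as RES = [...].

  t0: 10 35 35 35
  t1: ca 35 f9 35
  t2: 35 f9 35 ca

RES = [ 0x35  0xf9  0x35  0xca ]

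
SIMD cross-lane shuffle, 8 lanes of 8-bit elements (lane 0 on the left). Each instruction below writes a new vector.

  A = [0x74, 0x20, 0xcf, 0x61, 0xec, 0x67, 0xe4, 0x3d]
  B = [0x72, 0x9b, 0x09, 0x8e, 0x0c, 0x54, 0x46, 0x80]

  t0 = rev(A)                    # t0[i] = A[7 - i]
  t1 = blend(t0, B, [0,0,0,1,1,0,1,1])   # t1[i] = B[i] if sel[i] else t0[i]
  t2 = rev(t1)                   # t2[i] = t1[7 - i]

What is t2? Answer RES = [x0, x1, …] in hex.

→ t0 |3d|e4|67|ec|61|cf|20|74|
→ t1 |3d|e4|67|8e|0c|cf|46|80|
→ t2 |80|46|cf|0c|8e|67|e4|3d|

RES = [0x80, 0x46, 0xcf, 0x0c, 0x8e, 0x67, 0xe4, 0x3d]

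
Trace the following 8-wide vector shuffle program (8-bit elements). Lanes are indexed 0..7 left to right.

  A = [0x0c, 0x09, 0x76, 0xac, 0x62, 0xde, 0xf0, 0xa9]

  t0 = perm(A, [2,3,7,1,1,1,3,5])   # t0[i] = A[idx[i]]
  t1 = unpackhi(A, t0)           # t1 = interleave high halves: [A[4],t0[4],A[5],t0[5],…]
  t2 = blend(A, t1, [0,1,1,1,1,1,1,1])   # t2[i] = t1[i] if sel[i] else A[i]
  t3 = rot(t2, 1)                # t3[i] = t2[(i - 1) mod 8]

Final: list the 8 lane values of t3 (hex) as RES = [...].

RES = [0xde, 0x0c, 0x09, 0xde, 0x09, 0xf0, 0xac, 0xa9]

→ t0 |76|ac|a9|09|09|09|ac|de|
→ t1 |62|09|de|09|f0|ac|a9|de|
→ t2 |0c|09|de|09|f0|ac|a9|de|
→ t3 |de|0c|09|de|09|f0|ac|a9|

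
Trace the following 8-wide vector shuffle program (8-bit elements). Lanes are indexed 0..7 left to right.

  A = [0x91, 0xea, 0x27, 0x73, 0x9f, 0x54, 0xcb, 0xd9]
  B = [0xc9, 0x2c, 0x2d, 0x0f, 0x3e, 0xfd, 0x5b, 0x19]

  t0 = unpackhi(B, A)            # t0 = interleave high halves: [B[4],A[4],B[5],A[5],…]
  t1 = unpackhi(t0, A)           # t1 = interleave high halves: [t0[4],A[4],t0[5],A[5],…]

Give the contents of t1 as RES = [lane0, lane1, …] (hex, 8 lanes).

RES = [0x5b, 0x9f, 0xcb, 0x54, 0x19, 0xcb, 0xd9, 0xd9]

t0 = [0x3e, 0x9f, 0xfd, 0x54, 0x5b, 0xcb, 0x19, 0xd9]
t1 = [0x5b, 0x9f, 0xcb, 0x54, 0x19, 0xcb, 0xd9, 0xd9]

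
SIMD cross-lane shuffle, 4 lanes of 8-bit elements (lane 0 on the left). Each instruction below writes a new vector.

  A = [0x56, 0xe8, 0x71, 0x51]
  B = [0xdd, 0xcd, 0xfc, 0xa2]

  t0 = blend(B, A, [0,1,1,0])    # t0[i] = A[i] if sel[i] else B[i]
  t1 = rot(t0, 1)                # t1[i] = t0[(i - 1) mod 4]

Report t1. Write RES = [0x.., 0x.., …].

RES = [0xa2, 0xdd, 0xe8, 0x71]

t0 = [0xdd, 0xe8, 0x71, 0xa2]
t1 = [0xa2, 0xdd, 0xe8, 0x71]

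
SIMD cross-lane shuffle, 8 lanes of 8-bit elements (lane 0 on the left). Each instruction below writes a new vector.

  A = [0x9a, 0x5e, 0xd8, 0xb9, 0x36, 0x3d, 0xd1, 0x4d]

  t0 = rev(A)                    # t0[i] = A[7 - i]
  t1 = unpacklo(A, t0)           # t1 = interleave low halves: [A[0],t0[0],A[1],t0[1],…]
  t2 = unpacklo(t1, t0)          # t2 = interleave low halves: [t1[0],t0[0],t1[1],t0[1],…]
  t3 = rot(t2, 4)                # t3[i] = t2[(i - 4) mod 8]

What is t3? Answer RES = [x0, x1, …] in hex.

t0 = [0x4d, 0xd1, 0x3d, 0x36, 0xb9, 0xd8, 0x5e, 0x9a]
t1 = [0x9a, 0x4d, 0x5e, 0xd1, 0xd8, 0x3d, 0xb9, 0x36]
t2 = [0x9a, 0x4d, 0x4d, 0xd1, 0x5e, 0x3d, 0xd1, 0x36]
t3 = [0x5e, 0x3d, 0xd1, 0x36, 0x9a, 0x4d, 0x4d, 0xd1]

RES = [ 0x5e  0x3d  0xd1  0x36  0x9a  0x4d  0x4d  0xd1 ]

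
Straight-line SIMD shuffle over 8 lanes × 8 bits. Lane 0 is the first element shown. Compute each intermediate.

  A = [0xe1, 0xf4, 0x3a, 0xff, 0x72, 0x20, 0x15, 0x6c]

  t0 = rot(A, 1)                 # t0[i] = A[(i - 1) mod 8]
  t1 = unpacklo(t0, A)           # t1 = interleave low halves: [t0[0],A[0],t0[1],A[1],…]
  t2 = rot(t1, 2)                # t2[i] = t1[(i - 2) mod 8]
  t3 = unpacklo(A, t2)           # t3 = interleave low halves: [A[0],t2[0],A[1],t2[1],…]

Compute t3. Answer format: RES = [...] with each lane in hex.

  t0: 6c e1 f4 3a ff 72 20 15
  t1: 6c e1 e1 f4 f4 3a 3a ff
  t2: 3a ff 6c e1 e1 f4 f4 3a
  t3: e1 3a f4 ff 3a 6c ff e1

RES = [0xe1, 0x3a, 0xf4, 0xff, 0x3a, 0x6c, 0xff, 0xe1]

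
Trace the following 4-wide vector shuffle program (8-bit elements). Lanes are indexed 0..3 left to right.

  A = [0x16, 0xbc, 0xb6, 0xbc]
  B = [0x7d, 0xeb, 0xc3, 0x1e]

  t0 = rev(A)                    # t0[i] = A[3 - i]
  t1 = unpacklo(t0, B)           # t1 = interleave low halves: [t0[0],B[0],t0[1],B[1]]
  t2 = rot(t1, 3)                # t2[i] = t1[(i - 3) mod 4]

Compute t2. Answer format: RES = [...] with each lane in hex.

RES = [ 0x7d  0xb6  0xeb  0xbc ]

  t0: bc b6 bc 16
  t1: bc 7d b6 eb
  t2: 7d b6 eb bc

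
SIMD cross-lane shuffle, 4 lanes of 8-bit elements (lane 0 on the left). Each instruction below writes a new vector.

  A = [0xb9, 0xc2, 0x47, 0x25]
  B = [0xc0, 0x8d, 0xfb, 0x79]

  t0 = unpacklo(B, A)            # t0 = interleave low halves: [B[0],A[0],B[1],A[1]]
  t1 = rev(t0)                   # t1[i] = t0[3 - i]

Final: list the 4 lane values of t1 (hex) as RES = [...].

RES = [ 0xc2  0x8d  0xb9  0xc0 ]

t0 = [0xc0, 0xb9, 0x8d, 0xc2]
t1 = [0xc2, 0x8d, 0xb9, 0xc0]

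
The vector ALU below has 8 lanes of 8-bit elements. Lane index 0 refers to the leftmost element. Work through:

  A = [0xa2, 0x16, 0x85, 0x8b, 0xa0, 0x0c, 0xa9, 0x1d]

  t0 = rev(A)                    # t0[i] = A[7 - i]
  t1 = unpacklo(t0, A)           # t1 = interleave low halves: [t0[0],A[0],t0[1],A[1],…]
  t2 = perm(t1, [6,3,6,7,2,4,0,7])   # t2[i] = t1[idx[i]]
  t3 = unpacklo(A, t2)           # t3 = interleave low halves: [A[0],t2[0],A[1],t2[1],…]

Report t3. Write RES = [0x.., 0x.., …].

RES = [0xa2, 0xa0, 0x16, 0x16, 0x85, 0xa0, 0x8b, 0x8b]

t0 = [0x1d, 0xa9, 0x0c, 0xa0, 0x8b, 0x85, 0x16, 0xa2]
t1 = [0x1d, 0xa2, 0xa9, 0x16, 0x0c, 0x85, 0xa0, 0x8b]
t2 = [0xa0, 0x16, 0xa0, 0x8b, 0xa9, 0x0c, 0x1d, 0x8b]
t3 = [0xa2, 0xa0, 0x16, 0x16, 0x85, 0xa0, 0x8b, 0x8b]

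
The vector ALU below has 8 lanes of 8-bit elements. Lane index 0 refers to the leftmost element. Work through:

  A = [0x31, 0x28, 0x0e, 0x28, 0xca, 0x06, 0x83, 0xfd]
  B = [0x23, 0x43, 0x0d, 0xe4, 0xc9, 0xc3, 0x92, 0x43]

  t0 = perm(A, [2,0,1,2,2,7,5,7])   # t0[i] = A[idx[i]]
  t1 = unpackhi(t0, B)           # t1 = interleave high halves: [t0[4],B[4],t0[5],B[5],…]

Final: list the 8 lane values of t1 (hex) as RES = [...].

t0 = [0x0e, 0x31, 0x28, 0x0e, 0x0e, 0xfd, 0x06, 0xfd]
t1 = [0x0e, 0xc9, 0xfd, 0xc3, 0x06, 0x92, 0xfd, 0x43]

RES = [0x0e, 0xc9, 0xfd, 0xc3, 0x06, 0x92, 0xfd, 0x43]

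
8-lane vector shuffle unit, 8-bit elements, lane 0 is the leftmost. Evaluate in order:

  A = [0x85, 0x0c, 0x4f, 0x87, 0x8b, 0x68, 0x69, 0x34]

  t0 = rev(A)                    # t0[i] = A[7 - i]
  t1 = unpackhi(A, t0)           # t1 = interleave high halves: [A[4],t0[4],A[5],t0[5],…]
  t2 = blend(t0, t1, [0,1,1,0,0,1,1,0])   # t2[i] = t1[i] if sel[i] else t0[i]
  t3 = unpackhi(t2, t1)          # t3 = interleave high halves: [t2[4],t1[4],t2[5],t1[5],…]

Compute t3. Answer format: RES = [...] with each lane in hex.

t0 = [0x34, 0x69, 0x68, 0x8b, 0x87, 0x4f, 0x0c, 0x85]
t1 = [0x8b, 0x87, 0x68, 0x4f, 0x69, 0x0c, 0x34, 0x85]
t2 = [0x34, 0x87, 0x68, 0x8b, 0x87, 0x0c, 0x34, 0x85]
t3 = [0x87, 0x69, 0x0c, 0x0c, 0x34, 0x34, 0x85, 0x85]

RES = [0x87, 0x69, 0x0c, 0x0c, 0x34, 0x34, 0x85, 0x85]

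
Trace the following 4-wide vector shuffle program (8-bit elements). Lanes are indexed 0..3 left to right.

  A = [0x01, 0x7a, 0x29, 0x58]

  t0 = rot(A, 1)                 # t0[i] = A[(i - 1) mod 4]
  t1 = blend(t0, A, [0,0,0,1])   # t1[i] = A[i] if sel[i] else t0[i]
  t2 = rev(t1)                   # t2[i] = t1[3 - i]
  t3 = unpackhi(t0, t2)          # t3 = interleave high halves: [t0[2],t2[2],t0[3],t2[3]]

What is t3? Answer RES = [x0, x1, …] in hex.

t0 = [0x58, 0x01, 0x7a, 0x29]
t1 = [0x58, 0x01, 0x7a, 0x58]
t2 = [0x58, 0x7a, 0x01, 0x58]
t3 = [0x7a, 0x01, 0x29, 0x58]

RES = [ 0x7a  0x01  0x29  0x58 ]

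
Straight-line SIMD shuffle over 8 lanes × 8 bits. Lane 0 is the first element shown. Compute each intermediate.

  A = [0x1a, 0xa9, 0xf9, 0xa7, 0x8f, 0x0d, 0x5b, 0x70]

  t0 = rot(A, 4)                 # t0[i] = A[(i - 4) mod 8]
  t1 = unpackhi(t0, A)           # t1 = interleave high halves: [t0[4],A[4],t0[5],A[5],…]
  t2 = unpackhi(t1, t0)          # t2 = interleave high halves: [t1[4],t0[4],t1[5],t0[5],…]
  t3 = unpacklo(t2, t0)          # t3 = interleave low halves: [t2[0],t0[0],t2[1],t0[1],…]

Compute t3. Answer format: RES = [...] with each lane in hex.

t0 = [0x8f, 0x0d, 0x5b, 0x70, 0x1a, 0xa9, 0xf9, 0xa7]
t1 = [0x1a, 0x8f, 0xa9, 0x0d, 0xf9, 0x5b, 0xa7, 0x70]
t2 = [0xf9, 0x1a, 0x5b, 0xa9, 0xa7, 0xf9, 0x70, 0xa7]
t3 = [0xf9, 0x8f, 0x1a, 0x0d, 0x5b, 0x5b, 0xa9, 0x70]

RES = [ 0xf9  0x8f  0x1a  0x0d  0x5b  0x5b  0xa9  0x70 ]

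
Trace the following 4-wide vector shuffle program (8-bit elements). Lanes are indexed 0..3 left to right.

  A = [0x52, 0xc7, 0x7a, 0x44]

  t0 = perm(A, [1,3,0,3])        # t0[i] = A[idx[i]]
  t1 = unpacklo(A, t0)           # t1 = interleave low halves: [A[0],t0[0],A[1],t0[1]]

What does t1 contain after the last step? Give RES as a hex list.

t0 = [0xc7, 0x44, 0x52, 0x44]
t1 = [0x52, 0xc7, 0xc7, 0x44]

RES = [0x52, 0xc7, 0xc7, 0x44]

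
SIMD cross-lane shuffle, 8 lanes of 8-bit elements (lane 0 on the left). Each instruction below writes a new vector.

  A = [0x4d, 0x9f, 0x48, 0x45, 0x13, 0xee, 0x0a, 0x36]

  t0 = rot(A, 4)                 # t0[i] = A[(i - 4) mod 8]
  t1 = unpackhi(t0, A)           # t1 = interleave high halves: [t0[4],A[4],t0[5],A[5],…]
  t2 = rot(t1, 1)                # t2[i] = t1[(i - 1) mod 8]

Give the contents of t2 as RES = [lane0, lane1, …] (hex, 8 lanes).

RES = [0x36, 0x4d, 0x13, 0x9f, 0xee, 0x48, 0x0a, 0x45]

→ t0 |13|ee|0a|36|4d|9f|48|45|
→ t1 |4d|13|9f|ee|48|0a|45|36|
→ t2 |36|4d|13|9f|ee|48|0a|45|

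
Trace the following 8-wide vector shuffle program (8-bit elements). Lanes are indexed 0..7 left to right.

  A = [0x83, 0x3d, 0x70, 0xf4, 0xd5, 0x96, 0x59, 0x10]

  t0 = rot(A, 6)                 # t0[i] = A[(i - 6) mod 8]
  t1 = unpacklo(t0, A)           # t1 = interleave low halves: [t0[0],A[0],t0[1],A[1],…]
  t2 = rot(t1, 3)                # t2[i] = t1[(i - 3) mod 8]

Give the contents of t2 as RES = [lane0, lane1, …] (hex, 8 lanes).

RES = [0x70, 0x96, 0xf4, 0x70, 0x83, 0xf4, 0x3d, 0xd5]

  t0: 70 f4 d5 96 59 10 83 3d
  t1: 70 83 f4 3d d5 70 96 f4
  t2: 70 96 f4 70 83 f4 3d d5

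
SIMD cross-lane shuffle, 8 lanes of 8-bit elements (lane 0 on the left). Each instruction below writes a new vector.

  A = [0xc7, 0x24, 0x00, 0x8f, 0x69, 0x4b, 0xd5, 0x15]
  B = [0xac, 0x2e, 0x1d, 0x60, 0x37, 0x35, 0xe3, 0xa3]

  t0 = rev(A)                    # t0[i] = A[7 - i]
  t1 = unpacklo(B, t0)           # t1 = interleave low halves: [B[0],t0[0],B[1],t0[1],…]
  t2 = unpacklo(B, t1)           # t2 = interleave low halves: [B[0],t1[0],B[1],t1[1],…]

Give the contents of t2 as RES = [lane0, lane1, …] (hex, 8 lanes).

t0 = [0x15, 0xd5, 0x4b, 0x69, 0x8f, 0x00, 0x24, 0xc7]
t1 = [0xac, 0x15, 0x2e, 0xd5, 0x1d, 0x4b, 0x60, 0x69]
t2 = [0xac, 0xac, 0x2e, 0x15, 0x1d, 0x2e, 0x60, 0xd5]

RES = [ 0xac  0xac  0x2e  0x15  0x1d  0x2e  0x60  0xd5 ]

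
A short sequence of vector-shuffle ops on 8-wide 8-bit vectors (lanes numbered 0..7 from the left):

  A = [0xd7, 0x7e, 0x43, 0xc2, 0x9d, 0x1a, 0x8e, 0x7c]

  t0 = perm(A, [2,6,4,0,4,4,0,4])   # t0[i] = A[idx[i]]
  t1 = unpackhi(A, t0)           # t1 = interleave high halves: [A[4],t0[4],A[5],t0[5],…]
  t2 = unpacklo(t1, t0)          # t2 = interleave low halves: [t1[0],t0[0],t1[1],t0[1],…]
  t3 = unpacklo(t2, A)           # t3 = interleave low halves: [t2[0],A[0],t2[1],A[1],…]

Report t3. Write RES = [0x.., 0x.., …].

→ t0 |43|8e|9d|d7|9d|9d|d7|9d|
→ t1 |9d|9d|1a|9d|8e|d7|7c|9d|
→ t2 |9d|43|9d|8e|1a|9d|9d|d7|
→ t3 |9d|d7|43|7e|9d|43|8e|c2|

RES = [ 0x9d  0xd7  0x43  0x7e  0x9d  0x43  0x8e  0xc2 ]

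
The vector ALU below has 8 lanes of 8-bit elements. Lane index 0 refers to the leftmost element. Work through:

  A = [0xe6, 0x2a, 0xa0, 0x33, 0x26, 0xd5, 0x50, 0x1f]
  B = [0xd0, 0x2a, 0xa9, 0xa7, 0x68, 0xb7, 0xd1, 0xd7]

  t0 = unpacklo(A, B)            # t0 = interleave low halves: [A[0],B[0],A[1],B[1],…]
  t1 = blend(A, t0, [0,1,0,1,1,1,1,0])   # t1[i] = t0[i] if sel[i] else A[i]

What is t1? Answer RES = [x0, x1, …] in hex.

t0 = [0xe6, 0xd0, 0x2a, 0x2a, 0xa0, 0xa9, 0x33, 0xa7]
t1 = [0xe6, 0xd0, 0xa0, 0x2a, 0xa0, 0xa9, 0x33, 0x1f]

RES = [ 0xe6  0xd0  0xa0  0x2a  0xa0  0xa9  0x33  0x1f ]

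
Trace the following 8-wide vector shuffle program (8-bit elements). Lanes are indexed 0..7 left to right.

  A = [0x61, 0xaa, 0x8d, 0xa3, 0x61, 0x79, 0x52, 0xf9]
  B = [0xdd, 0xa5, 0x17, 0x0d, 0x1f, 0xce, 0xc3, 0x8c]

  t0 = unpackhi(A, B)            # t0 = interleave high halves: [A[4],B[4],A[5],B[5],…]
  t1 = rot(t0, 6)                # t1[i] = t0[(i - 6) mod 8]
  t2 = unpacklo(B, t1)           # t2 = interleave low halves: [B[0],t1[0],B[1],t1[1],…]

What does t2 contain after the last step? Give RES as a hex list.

RES = [0xdd, 0x79, 0xa5, 0xce, 0x17, 0x52, 0x0d, 0xc3]

→ t0 |61|1f|79|ce|52|c3|f9|8c|
→ t1 |79|ce|52|c3|f9|8c|61|1f|
→ t2 |dd|79|a5|ce|17|52|0d|c3|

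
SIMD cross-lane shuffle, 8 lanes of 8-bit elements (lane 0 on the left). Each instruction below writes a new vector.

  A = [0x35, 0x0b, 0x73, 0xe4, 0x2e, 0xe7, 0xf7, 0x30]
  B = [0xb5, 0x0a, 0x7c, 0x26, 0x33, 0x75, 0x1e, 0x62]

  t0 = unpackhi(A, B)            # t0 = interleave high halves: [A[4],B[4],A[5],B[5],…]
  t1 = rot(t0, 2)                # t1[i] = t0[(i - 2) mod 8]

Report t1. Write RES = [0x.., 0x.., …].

  t0: 2e 33 e7 75 f7 1e 30 62
  t1: 30 62 2e 33 e7 75 f7 1e

RES = [0x30, 0x62, 0x2e, 0x33, 0xe7, 0x75, 0xf7, 0x1e]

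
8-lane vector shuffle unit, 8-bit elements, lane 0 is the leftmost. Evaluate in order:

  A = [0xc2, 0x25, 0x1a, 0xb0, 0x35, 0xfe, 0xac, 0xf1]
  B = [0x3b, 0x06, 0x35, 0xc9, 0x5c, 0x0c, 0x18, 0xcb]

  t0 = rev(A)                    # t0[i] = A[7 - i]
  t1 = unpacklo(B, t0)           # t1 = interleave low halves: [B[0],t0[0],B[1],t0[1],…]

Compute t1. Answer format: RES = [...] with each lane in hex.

→ t0 |f1|ac|fe|35|b0|1a|25|c2|
→ t1 |3b|f1|06|ac|35|fe|c9|35|

RES = [ 0x3b  0xf1  0x06  0xac  0x35  0xfe  0xc9  0x35 ]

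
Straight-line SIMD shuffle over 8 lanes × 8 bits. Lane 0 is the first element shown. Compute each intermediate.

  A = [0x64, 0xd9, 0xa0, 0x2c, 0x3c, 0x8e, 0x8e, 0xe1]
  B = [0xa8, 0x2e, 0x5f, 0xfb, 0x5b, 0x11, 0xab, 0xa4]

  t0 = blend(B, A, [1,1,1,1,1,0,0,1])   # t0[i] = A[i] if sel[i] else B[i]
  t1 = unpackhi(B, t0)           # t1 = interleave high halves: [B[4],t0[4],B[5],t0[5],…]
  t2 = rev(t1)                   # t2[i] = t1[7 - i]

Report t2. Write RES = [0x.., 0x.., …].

  t0: 64 d9 a0 2c 3c 11 ab e1
  t1: 5b 3c 11 11 ab ab a4 e1
  t2: e1 a4 ab ab 11 11 3c 5b

RES = [0xe1, 0xa4, 0xab, 0xab, 0x11, 0x11, 0x3c, 0x5b]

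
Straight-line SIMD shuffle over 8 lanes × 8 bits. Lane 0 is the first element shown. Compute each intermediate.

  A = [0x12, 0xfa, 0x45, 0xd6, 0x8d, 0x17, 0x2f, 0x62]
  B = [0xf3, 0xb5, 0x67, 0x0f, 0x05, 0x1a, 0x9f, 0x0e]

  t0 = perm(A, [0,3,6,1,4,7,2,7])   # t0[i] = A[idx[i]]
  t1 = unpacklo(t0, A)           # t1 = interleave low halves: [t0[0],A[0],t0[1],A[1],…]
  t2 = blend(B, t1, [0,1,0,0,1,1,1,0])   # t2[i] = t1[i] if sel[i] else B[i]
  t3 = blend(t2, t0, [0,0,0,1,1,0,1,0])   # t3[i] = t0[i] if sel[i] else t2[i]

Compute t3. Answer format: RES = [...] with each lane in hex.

RES = [0xf3, 0x12, 0x67, 0xfa, 0x8d, 0x45, 0x45, 0x0e]

→ t0 |12|d6|2f|fa|8d|62|45|62|
→ t1 |12|12|d6|fa|2f|45|fa|d6|
→ t2 |f3|12|67|0f|2f|45|fa|0e|
→ t3 |f3|12|67|fa|8d|45|45|0e|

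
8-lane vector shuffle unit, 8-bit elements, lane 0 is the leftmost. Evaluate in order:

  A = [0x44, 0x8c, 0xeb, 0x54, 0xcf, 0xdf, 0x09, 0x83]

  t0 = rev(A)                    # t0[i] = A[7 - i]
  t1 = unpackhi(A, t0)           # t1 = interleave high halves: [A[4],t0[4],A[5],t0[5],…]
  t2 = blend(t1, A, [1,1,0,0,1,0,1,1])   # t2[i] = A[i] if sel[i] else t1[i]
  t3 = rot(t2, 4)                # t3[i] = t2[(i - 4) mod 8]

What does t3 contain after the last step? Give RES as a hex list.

t0 = [0x83, 0x09, 0xdf, 0xcf, 0x54, 0xeb, 0x8c, 0x44]
t1 = [0xcf, 0x54, 0xdf, 0xeb, 0x09, 0x8c, 0x83, 0x44]
t2 = [0x44, 0x8c, 0xdf, 0xeb, 0xcf, 0x8c, 0x09, 0x83]
t3 = [0xcf, 0x8c, 0x09, 0x83, 0x44, 0x8c, 0xdf, 0xeb]

RES = [0xcf, 0x8c, 0x09, 0x83, 0x44, 0x8c, 0xdf, 0xeb]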